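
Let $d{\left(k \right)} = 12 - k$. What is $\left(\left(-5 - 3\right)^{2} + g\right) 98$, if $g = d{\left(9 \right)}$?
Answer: $6566$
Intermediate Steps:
$g = 3$ ($g = 12 - 9 = 3$)
$\left(\left(-5 - 3\right)^{2} + g\right) 98 = \left(\left(-5 - 3\right)^{2} + 3\right) 98 = \left(\left(-8\right)^{2} + 3\right) 98 = \left(64 + 3\right) 98 = 67 \cdot 98 = 6566$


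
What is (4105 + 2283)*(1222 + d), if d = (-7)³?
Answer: 5615052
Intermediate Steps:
d = -343
(4105 + 2283)*(1222 + d) = (4105 + 2283)*(1222 - 343) = 6388*879 = 5615052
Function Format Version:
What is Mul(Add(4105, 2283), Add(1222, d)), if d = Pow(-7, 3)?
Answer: 5615052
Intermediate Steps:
d = -343
Mul(Add(4105, 2283), Add(1222, d)) = Mul(Add(4105, 2283), Add(1222, -343)) = Mul(6388, 879) = 5615052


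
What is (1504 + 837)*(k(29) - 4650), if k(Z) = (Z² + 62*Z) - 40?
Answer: -4801391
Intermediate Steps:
k(Z) = -40 + Z² + 62*Z
(1504 + 837)*(k(29) - 4650) = (1504 + 837)*((-40 + 29² + 62*29) - 4650) = 2341*((-40 + 841 + 1798) - 4650) = 2341*(2599 - 4650) = 2341*(-2051) = -4801391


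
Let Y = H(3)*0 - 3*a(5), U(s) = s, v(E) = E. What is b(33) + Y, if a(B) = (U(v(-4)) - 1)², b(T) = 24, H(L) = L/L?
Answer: -51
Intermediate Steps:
H(L) = 1
a(B) = 25 (a(B) = (-4 - 1)² = (-5)² = 25)
Y = -75 (Y = 1*0 - 3*25 = 0 - 75 = -75)
b(33) + Y = 24 - 75 = -51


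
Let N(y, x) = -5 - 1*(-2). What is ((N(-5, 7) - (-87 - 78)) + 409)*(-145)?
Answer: -82795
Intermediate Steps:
N(y, x) = -3 (N(y, x) = -5 + 2 = -3)
((N(-5, 7) - (-87 - 78)) + 409)*(-145) = ((-3 - (-87 - 78)) + 409)*(-145) = ((-3 - 1*(-165)) + 409)*(-145) = ((-3 + 165) + 409)*(-145) = (162 + 409)*(-145) = 571*(-145) = -82795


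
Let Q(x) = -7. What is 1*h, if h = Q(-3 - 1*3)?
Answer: -7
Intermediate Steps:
h = -7
1*h = 1*(-7) = -7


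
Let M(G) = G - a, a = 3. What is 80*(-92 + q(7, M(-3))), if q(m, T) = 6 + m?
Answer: -6320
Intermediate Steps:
M(G) = -3 + G (M(G) = G - 1*3 = G - 3 = -3 + G)
80*(-92 + q(7, M(-3))) = 80*(-92 + (6 + 7)) = 80*(-92 + 13) = 80*(-79) = -6320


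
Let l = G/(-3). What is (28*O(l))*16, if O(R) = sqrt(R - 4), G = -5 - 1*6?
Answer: 448*I*sqrt(3)/3 ≈ 258.65*I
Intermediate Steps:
G = -11 (G = -5 - 6 = -11)
l = 11/3 (l = -11/(-3) = -11*(-1/3) = 11/3 ≈ 3.6667)
O(R) = sqrt(-4 + R)
(28*O(l))*16 = (28*sqrt(-4 + 11/3))*16 = (28*sqrt(-1/3))*16 = (28*(I*sqrt(3)/3))*16 = (28*I*sqrt(3)/3)*16 = 448*I*sqrt(3)/3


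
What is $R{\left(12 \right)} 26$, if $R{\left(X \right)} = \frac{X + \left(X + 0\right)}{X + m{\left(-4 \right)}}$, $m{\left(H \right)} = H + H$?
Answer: $156$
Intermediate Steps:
$m{\left(H \right)} = 2 H$
$R{\left(X \right)} = \frac{2 X}{-8 + X}$ ($R{\left(X \right)} = \frac{X + \left(X + 0\right)}{X + 2 \left(-4\right)} = \frac{X + X}{X - 8} = \frac{2 X}{-8 + X}$)
$R{\left(12 \right)} 26 = 2 \cdot 12 \frac{1}{-8 + 12} \cdot 26 = 2 \cdot 12 \cdot \frac{1}{4} \cdot 26 = 6 \cdot 26 = 156$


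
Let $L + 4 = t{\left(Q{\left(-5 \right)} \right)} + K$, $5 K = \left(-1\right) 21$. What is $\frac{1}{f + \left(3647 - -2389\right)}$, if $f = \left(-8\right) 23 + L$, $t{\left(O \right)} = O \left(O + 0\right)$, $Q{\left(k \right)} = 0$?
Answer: $\frac{5}{29219} \approx 0.00017112$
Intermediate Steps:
$K = - \frac{21}{5}$ ($K = \frac{\left(-1\right) 21}{5} = \frac{1}{5} \left(-21\right) = - \frac{21}{5} \approx -4.2$)
$t{\left(O \right)} = O^{2}$ ($t{\left(O \right)} = O O = O^{2}$)
$L = - \frac{41}{5}$ ($L = -4 - \left(\frac{21}{5} - 0^{2}\right) = -4 + \left(0 - \frac{21}{5}\right) = -4 - \frac{21}{5} = - \frac{41}{5} \approx -8.2$)
$f = - \frac{961}{5}$ ($f = \left(-8\right) 23 - \frac{41}{5} = -184 - \frac{41}{5} = - \frac{961}{5} \approx -192.2$)
$\frac{1}{f + \left(3647 - -2389\right)} = \frac{1}{- \frac{961}{5} + \left(3647 - -2389\right)} = \frac{1}{- \frac{961}{5} + \left(3647 + 2389\right)} = \frac{1}{- \frac{961}{5} + 6036} = \frac{1}{\frac{29219}{5}} = \frac{5}{29219}$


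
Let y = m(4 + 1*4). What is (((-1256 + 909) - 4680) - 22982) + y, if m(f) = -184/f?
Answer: -28032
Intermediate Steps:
y = -23 (y = -184/(4 + 1*4) = -184/(4 + 4) = -184/8 = -184*⅛ = -23)
(((-1256 + 909) - 4680) - 22982) + y = (((-1256 + 909) - 4680) - 22982) - 23 = ((-347 - 4680) - 22982) - 23 = (-5027 - 22982) - 23 = -28009 - 23 = -28032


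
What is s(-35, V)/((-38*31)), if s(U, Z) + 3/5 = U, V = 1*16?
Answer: 89/2945 ≈ 0.030221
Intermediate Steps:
V = 16
s(U, Z) = -3/5 + U
s(-35, V)/((-38*31)) = (-3/5 - 35)/((-38*31)) = -178/5/(-1178) = -178/5*(-1/1178) = 89/2945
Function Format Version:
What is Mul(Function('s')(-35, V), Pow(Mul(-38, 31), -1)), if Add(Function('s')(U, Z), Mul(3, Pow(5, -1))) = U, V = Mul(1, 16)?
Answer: Rational(89, 2945) ≈ 0.030221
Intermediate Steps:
V = 16
Function('s')(U, Z) = Add(Rational(-3, 5), U)
Mul(Function('s')(-35, V), Pow(Mul(-38, 31), -1)) = Mul(Add(Rational(-3, 5), -35), Pow(Mul(-38, 31), -1)) = Mul(Rational(-178, 5), Pow(-1178, -1)) = Mul(Rational(-178, 5), Rational(-1, 1178)) = Rational(89, 2945)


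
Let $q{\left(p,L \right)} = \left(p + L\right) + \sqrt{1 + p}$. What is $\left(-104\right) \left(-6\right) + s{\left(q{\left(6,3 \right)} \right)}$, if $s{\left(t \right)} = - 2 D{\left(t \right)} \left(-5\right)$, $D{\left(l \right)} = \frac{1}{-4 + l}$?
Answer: $\frac{5641}{9} - \frac{5 \sqrt{7}}{9} \approx 625.31$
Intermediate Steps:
$q{\left(p,L \right)} = L + p + \sqrt{1 + p}$ ($q{\left(p,L \right)} = \left(L + p\right) + \sqrt{1 + p} = L + p + \sqrt{1 + p}$)
$s{\left(t \right)} = \frac{10}{-4 + t}$ ($s{\left(t \right)} = - \frac{2}{-4 + t} \left(-5\right) = \frac{10}{-4 + t}$)
$\left(-104\right) \left(-6\right) + s{\left(q{\left(6,3 \right)} \right)} = \left(-104\right) \left(-6\right) + \frac{10}{-4 + \left(3 + 6 + \sqrt{1 + 6}\right)} = 624 + \frac{10}{-4 + \left(3 + 6 + \sqrt{7}\right)} = 624 + \frac{10}{-4 + \left(9 + \sqrt{7}\right)} = 624 + \frac{10}{5 + \sqrt{7}}$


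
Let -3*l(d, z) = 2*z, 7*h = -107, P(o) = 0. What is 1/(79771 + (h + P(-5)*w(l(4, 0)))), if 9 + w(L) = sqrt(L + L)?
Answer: 7/558290 ≈ 1.2538e-5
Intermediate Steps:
h = -107/7 (h = (1/7)*(-107) = -107/7 ≈ -15.286)
l(d, z) = -2*z/3
w(L) = -9 + sqrt(2)*sqrt(L) (w(L) = -9 + sqrt(L + L) = -9 + sqrt(2*L) = -9 + sqrt(2)*sqrt(L))
1/(79771 + (h + P(-5)*w(l(4, 0)))) = 1/(79771 + (-107/7 + 0*(-9 + sqrt(2)*sqrt(-2/3*0)))) = 1/(79771 + (-107/7 + 0*(-9 + sqrt(2)*sqrt(0)))) = 1/(79771 + (-107/7 + 0*(-9 + sqrt(2)*0))) = 1/(79771 + (-107/7 + 0*(-9 + 0))) = 1/(79771 + (-107/7 + 0*(-9))) = 1/(79771 + (-107/7 + 0)) = 1/(79771 - 107/7) = 1/(558290/7) = 7/558290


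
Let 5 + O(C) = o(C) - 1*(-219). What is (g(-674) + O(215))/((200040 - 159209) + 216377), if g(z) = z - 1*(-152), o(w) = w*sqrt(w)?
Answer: -11/9186 + 215*sqrt(215)/257208 ≈ 0.011059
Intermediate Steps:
o(w) = w**(3/2)
g(z) = 152 + z (g(z) = z + 152 = 152 + z)
O(C) = 214 + C**(3/2) (O(C) = -5 + (C**(3/2) - 1*(-219)) = -5 + (C**(3/2) + 219) = -5 + (219 + C**(3/2)) = 214 + C**(3/2))
(g(-674) + O(215))/((200040 - 159209) + 216377) = ((152 - 674) + (214 + 215**(3/2)))/((200040 - 159209) + 216377) = (-522 + (214 + 215*sqrt(215)))/(40831 + 216377) = (-308 + 215*sqrt(215))/257208 = (-308 + 215*sqrt(215))*(1/257208) = -11/9186 + 215*sqrt(215)/257208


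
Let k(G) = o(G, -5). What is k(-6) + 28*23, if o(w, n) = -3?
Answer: 641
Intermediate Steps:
k(G) = -3
k(-6) + 28*23 = -3 + 28*23 = -3 + 644 = 641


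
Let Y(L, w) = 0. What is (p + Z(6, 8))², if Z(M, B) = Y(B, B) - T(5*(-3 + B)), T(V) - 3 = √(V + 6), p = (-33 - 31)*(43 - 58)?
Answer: (957 - √31)² ≈ 9.0522e+5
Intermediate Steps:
p = 960 (p = -64*(-15) = 960)
T(V) = 3 + √(6 + V) (T(V) = 3 + √(V + 6) = 3 + √(6 + V))
Z(M, B) = -3 - √(-9 + 5*B) (Z(M, B) = 0 - (3 + √(6 + 5*(-3 + B))) = 0 - (3 + √(6 + (-15 + 5*B))) = 0 - (3 + √(-9 + 5*B)) = 0 + (-3 - √(-9 + 5*B)) = -3 - √(-9 + 5*B))
(p + Z(6, 8))² = (960 + (-3 - √(-9 + 5*8)))² = (960 + (-3 - √(-9 + 40)))² = (960 + (-3 - √31))² = (957 - √31)²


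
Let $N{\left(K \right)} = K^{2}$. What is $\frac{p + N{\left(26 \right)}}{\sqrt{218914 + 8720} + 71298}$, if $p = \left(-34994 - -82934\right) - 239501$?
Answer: $- \frac{453657291}{169439239} + \frac{38177 \sqrt{227634}}{1016635434} \approx -2.6595$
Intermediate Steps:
$p = -191561$ ($p = \left(-34994 + 82934\right) - 239501 = 47940 - 239501 = -191561$)
$\frac{p + N{\left(26 \right)}}{\sqrt{218914 + 8720} + 71298} = \frac{-191561 + 26^{2}}{\sqrt{218914 + 8720} + 71298} = \frac{-191561 + 676}{\sqrt{227634} + 71298} = - \frac{190885}{71298 + \sqrt{227634}}$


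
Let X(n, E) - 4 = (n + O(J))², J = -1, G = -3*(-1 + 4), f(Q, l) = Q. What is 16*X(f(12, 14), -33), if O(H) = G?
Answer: 208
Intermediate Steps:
G = -9 (G = -3*3 = -9)
O(H) = -9
X(n, E) = 4 + (-9 + n)² (X(n, E) = 4 + (n - 9)² = 4 + (-9 + n)²)
16*X(f(12, 14), -33) = 16*(4 + (-9 + 12)²) = 16*(4 + 3²) = 16*(4 + 9) = 16*13 = 208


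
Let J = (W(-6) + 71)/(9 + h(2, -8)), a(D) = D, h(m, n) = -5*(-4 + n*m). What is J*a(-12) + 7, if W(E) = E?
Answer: -17/109 ≈ -0.15596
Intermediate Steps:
h(m, n) = 20 - 5*m*n (h(m, n) = -5*(-4 + m*n) = 20 - 5*m*n)
J = 65/109 (J = (-6 + 71)/(9 + (20 - 5*2*(-8))) = 65/(9 + (20 + 80)) = 65/(9 + 100) = 65/109 ≈ 0.59633)
J*a(-12) + 7 = (65/109)*(-12) + 7 = -780/109 + 7 = -17/109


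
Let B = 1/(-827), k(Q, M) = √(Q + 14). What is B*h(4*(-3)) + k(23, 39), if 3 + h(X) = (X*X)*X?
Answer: 1731/827 + √37 ≈ 8.1759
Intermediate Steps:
k(Q, M) = √(14 + Q)
B = -1/827 ≈ -0.0012092
h(X) = -3 + X³ (h(X) = -3 + (X*X)*X = -3 + X²*X = -3 + X³)
B*h(4*(-3)) + k(23, 39) = -(-3 + (4*(-3))³)/827 + √(14 + 23) = -(-3 + (-12)³)/827 + √37 = -(-3 - 1728)/827 + √37 = -1/827*(-1731) + √37 = 1731/827 + √37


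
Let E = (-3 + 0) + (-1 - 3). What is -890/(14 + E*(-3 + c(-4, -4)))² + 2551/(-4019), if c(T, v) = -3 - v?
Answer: -2788447/1575448 ≈ -1.7699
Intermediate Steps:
E = -7 (E = -3 - 4 = -7)
-890/(14 + E*(-3 + c(-4, -4)))² + 2551/(-4019) = -890/(14 - 7*(-3 + (-3 - 1*(-4))))² + 2551/(-4019) = -890/(14 - 7*(-3 + (-3 + 4)))² + 2551*(-1/4019) = -890/(14 - 7*(-3 + 1))² - 2551/4019 = -890/(14 - 7*(-2))² - 2551/4019 = -890/(14 + 14)² - 2551/4019 = -890/(28²) - 2551/4019 = -890/784 - 2551/4019 = -890*1/784 - 2551/4019 = -445/392 - 2551/4019 = -2788447/1575448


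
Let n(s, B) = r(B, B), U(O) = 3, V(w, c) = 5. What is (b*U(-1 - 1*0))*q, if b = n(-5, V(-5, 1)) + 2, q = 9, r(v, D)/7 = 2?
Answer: 432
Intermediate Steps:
r(v, D) = 14 (r(v, D) = 7*2 = 14)
n(s, B) = 14
b = 16 (b = 14 + 2 = 16)
(b*U(-1 - 1*0))*q = (16*3)*9 = 48*9 = 432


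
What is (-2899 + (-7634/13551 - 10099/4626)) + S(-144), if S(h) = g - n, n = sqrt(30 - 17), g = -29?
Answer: -61239828587/20895642 - sqrt(13) ≈ -2934.4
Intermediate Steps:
n = sqrt(13) ≈ 3.6056
S(h) = -29 - sqrt(13)
(-2899 + (-7634/13551 - 10099/4626)) + S(-144) = (-2899 + (-7634/13551 - 10099/4626)) + (-29 - sqrt(13)) = (-2899 - 57388811/20895642) + (-29 - sqrt(13)) = -60633854969/20895642 + (-29 - sqrt(13)) = -61239828587/20895642 - sqrt(13)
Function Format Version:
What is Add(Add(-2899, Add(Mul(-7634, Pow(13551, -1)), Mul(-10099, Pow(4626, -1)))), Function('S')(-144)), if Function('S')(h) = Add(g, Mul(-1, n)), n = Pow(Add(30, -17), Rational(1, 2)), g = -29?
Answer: Add(Rational(-61239828587, 20895642), Mul(-1, Pow(13, Rational(1, 2)))) ≈ -2934.4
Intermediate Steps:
n = Pow(13, Rational(1, 2)) ≈ 3.6056
Function('S')(h) = Add(-29, Mul(-1, Pow(13, Rational(1, 2))))
Add(Add(-2899, Add(Mul(-7634, Pow(13551, -1)), Mul(-10099, Pow(4626, -1)))), Function('S')(-144)) = Add(Add(-2899, Add(Mul(-7634, Pow(13551, -1)), Mul(-10099, Pow(4626, -1)))), Add(-29, Mul(-1, Pow(13, Rational(1, 2))))) = Add(Add(-2899, Add(Mul(-7634, Rational(1, 13551)), Mul(-10099, Rational(1, 4626)))), Add(-29, Mul(-1, Pow(13, Rational(1, 2))))) = Add(Add(-2899, Add(Rational(-7634, 13551), Rational(-10099, 4626))), Add(-29, Mul(-1, Pow(13, Rational(1, 2))))) = Add(Add(-2899, Rational(-57388811, 20895642)), Add(-29, Mul(-1, Pow(13, Rational(1, 2))))) = Add(Rational(-60633854969, 20895642), Add(-29, Mul(-1, Pow(13, Rational(1, 2))))) = Add(Rational(-61239828587, 20895642), Mul(-1, Pow(13, Rational(1, 2))))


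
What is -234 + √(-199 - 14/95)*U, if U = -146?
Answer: -234 - 146*I*√1797305/95 ≈ -234.0 - 2060.3*I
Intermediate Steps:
-234 + √(-199 - 14/95)*U = -234 + √(-199 - 14/95)*(-146) = -234 + √(-18919/95)*(-146) = -234 + (I*√1797305/95)*(-146) = -234 - 146*I*√1797305/95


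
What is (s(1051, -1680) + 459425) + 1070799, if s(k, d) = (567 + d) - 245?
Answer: 1528866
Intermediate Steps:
s(k, d) = 322 + d
(s(1051, -1680) + 459425) + 1070799 = ((322 - 1680) + 459425) + 1070799 = (-1358 + 459425) + 1070799 = 458067 + 1070799 = 1528866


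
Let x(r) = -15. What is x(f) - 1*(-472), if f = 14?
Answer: 457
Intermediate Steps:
x(f) - 1*(-472) = -15 - 1*(-472) = -15 + 472 = 457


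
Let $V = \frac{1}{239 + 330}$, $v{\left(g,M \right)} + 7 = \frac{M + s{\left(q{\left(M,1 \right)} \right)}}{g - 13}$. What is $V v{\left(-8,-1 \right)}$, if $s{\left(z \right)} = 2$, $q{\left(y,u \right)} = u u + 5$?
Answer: $- \frac{148}{11949} \approx -0.012386$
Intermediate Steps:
$q{\left(y,u \right)} = 5 + u^{2}$ ($q{\left(y,u \right)} = u^{2} + 5 = 5 + u^{2}$)
$v{\left(g,M \right)} = -7 + \frac{2 + M}{-13 + g}$ ($v{\left(g,M \right)} = -7 + \frac{M + 2}{g - 13} = -7 + \frac{2 + M}{-13 + g}$)
$V = \frac{1}{569} \approx 0.0017575$
$V v{\left(-8,-1 \right)} = \frac{\frac{1}{-13 - 8} \left(93 - 1 - -56\right)}{569} = \frac{\frac{1}{-21} \left(93 - 1 + 56\right)}{569} = \frac{\left(- \frac{1}{21}\right) 148}{569} = \frac{1}{569} \left(- \frac{148}{21}\right) = - \frac{148}{11949}$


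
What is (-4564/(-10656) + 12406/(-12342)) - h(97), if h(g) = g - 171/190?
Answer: -2648873099/27399240 ≈ -96.677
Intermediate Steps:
h(g) = -9/10 + g (h(g) = g - 171*1/190 = g - 9/10 = -9/10 + g)
(-4564/(-10656) + 12406/(-12342)) - h(97) = (-4564/(-10656) + 12406/(-12342)) - (-9/10 + 97) = (-4564*(-1/10656) + 12406*(-1/12342)) - 1*961/10 = (1141/2664 - 6203/6171) - 961/10 = -3161227/5479848 - 961/10 = -2648873099/27399240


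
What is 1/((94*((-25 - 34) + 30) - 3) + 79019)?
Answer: 1/76290 ≈ 1.3108e-5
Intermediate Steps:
1/((94*((-25 - 34) + 30) - 3) + 79019) = 1/((94*(-59 + 30) - 3) + 79019) = 1/((94*(-29) - 3) + 79019) = 1/((-2726 - 3) + 79019) = 1/(-2729 + 79019) = 1/76290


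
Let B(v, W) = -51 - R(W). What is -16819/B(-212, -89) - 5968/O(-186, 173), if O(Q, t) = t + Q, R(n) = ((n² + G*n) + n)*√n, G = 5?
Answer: 28983806313653/63134942546 - 124241953*I*√89/4856534042 ≈ 459.08 - 0.24134*I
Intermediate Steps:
R(n) = √n*(n² + 6*n) (R(n) = ((n² + 5*n) + n)*√n = (n² + 6*n)*√n = √n*(n² + 6*n))
O(Q, t) = Q + t
B(v, W) = -51 - W^(3/2)*(6 + W)
-16819/B(-212, -89) - 5968/O(-186, 173) = -16819/(-51 - (-89)^(3/2)*(6 - 89)) - 5968/(-186 + 173) = -16819/(-51 - 1*(-89*I*√89)*(-83)) - 5968/(-13) = -16819/(-51 - 7387*I*√89) - 5968*(-1/13) = -16819/(-51 - 7387*I*√89) + 5968/13 = 5968/13 - 16819/(-51 - 7387*I*√89)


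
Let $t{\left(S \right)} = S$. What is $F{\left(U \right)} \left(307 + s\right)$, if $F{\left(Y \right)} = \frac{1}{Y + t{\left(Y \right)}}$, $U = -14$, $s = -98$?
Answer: $- \frac{209}{28} \approx -7.4643$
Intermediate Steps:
$F{\left(Y \right)} = \frac{1}{2 Y}$ ($F{\left(Y \right)} = \frac{1}{Y + Y} = \frac{1}{2 Y}$)
$F{\left(U \right)} \left(307 + s\right) = \frac{1}{2 \left(-14\right)} \left(307 - 98\right) = \frac{1}{2} \left(- \frac{1}{14}\right) 209 = \left(- \frac{1}{28}\right) 209 = - \frac{209}{28}$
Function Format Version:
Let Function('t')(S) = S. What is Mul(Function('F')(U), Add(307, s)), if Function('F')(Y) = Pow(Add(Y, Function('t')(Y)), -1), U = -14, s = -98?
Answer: Rational(-209, 28) ≈ -7.4643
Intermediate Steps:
Function('F')(Y) = Mul(Rational(1, 2), Pow(Y, -1)) (Function('F')(Y) = Pow(Add(Y, Y), -1) = Pow(Mul(2, Y), -1) = Mul(Rational(1, 2), Pow(Y, -1)))
Mul(Function('F')(U), Add(307, s)) = Mul(Mul(Rational(1, 2), Pow(-14, -1)), Add(307, -98)) = Mul(Mul(Rational(1, 2), Rational(-1, 14)), 209) = Mul(Rational(-1, 28), 209) = Rational(-209, 28)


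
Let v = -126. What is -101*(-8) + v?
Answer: 682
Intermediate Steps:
-101*(-8) + v = -101*(-8) - 126 = 808 - 126 = 682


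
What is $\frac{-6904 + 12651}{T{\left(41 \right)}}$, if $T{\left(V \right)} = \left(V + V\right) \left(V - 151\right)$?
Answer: $- \frac{5747}{9020} \approx -0.63714$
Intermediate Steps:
$T{\left(V \right)} = 2 V \left(-151 + V\right)$
$\frac{-6904 + 12651}{T{\left(41 \right)}} = \frac{-6904 + 12651}{2 \cdot 41 \left(-151 + 41\right)} = \frac{5747}{2 \cdot 41 \left(-110\right)} = \frac{5747}{-9020} = 5747 \left(- \frac{1}{9020}\right) = - \frac{5747}{9020}$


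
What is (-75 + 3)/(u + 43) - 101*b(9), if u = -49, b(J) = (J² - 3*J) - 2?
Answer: -5240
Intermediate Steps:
b(J) = -2 + J² - 3*J
(-75 + 3)/(u + 43) - 101*b(9) = (-75 + 3)/(-49 + 43) - 101*(-2 + 9² - 3*9) = -72/(-6) - 101*(-2 + 81 - 27) = -72*(-⅙) - 101*52 = 12 - 5252 = -5240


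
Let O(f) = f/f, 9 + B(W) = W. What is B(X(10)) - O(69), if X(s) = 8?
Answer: -2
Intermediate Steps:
B(W) = -9 + W
O(f) = 1
B(X(10)) - O(69) = (-9 + 8) - 1*1 = -1 - 1 = -2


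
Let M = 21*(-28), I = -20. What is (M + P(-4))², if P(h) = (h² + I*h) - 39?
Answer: 281961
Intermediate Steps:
P(h) = -39 + h² - 20*h (P(h) = (h² - 20*h) - 39 = -39 + h² - 20*h)
M = -588
(M + P(-4))² = (-588 + (-39 + (-4)² - 20*(-4)))² = (-588 + (-39 + 16 + 80))² = (-588 + 57)² = (-531)² = 281961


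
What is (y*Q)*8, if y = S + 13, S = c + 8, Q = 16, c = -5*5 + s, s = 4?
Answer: 0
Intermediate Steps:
c = -21 (c = -5*5 + 4 = -25 + 4 = -21)
S = -13 (S = -21 + 8 = -13)
y = 0 (y = -13 + 13 = 0)
(y*Q)*8 = (0*16)*8 = 0*8 = 0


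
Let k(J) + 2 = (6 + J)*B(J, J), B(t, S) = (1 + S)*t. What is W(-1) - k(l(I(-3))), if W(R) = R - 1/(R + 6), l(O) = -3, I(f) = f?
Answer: -86/5 ≈ -17.200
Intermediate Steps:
B(t, S) = t*(1 + S)
k(J) = -2 + J*(1 + J)*(6 + J) (k(J) = -2 + (6 + J)*(J*(1 + J)) = -2 + J*(1 + J)*(6 + J))
W(R) = R - 1/(6 + R)
W(-1) - k(l(I(-3))) = (-1 + (-1)² + 6*(-1))/(6 - 1) - (-2 + (-3)³ + 6*(-3) + 7*(-3)²) = (-1 + 1 - 6)/5 - (-2 - 27 - 18 + 7*9) = (⅕)*(-6) - (-2 - 27 - 18 + 63) = -6/5 - 1*16 = -6/5 - 16 = -86/5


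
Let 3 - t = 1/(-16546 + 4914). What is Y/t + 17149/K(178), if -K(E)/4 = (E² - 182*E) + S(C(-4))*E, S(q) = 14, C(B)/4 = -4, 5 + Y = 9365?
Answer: 774595253747/248466640 ≈ 3117.5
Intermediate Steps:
Y = 9360 (Y = -5 + 9365 = 9360)
C(B) = -16 (C(B) = 4*(-4) = -16)
K(E) = -4*E² + 672*E (K(E) = -4*((E² - 182*E) + 14*E) = -4*(E² - 168*E) = -4*E² + 672*E)
t = 34897/11632 (t = 3 - 1/(-16546 + 4914) = 3 - 1/(-11632) = 3 - 1*(-1/11632) = 3 + 1/11632 = 34897/11632 ≈ 3.0001)
Y/t + 17149/K(178) = 9360/(34897/11632) + 17149/((4*178*(168 - 1*178))) = 9360*(11632/34897) + 17149/((4*178*(168 - 178))) = 108875520/34897 + 17149/((4*178*(-10))) = 108875520/34897 + 17149/(-7120) = 108875520/34897 + 17149*(-1/7120) = 108875520/34897 - 17149/7120 = 774595253747/248466640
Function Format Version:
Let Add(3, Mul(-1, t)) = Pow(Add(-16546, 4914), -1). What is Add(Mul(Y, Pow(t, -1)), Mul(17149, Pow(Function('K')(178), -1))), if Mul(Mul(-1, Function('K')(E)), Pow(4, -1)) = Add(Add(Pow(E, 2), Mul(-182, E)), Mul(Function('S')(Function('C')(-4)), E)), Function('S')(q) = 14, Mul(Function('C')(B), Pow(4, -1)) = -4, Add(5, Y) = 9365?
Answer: Rational(774595253747, 248466640) ≈ 3117.5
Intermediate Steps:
Y = 9360 (Y = Add(-5, 9365) = 9360)
Function('C')(B) = -16 (Function('C')(B) = Mul(4, -4) = -16)
Function('K')(E) = Add(Mul(-4, Pow(E, 2)), Mul(672, E)) (Function('K')(E) = Mul(-4, Add(Add(Pow(E, 2), Mul(-182, E)), Mul(14, E))) = Mul(-4, Add(Pow(E, 2), Mul(-168, E))) = Add(Mul(-4, Pow(E, 2)), Mul(672, E)))
t = Rational(34897, 11632) (t = Add(3, Mul(-1, Pow(Add(-16546, 4914), -1))) = Add(3, Mul(-1, Pow(-11632, -1))) = Add(3, Mul(-1, Rational(-1, 11632))) = Add(3, Rational(1, 11632)) = Rational(34897, 11632) ≈ 3.0001)
Add(Mul(Y, Pow(t, -1)), Mul(17149, Pow(Function('K')(178), -1))) = Add(Mul(9360, Pow(Rational(34897, 11632), -1)), Mul(17149, Pow(Mul(4, 178, Add(168, Mul(-1, 178))), -1))) = Add(Mul(9360, Rational(11632, 34897)), Mul(17149, Pow(Mul(4, 178, Add(168, -178)), -1))) = Add(Rational(108875520, 34897), Mul(17149, Pow(Mul(4, 178, -10), -1))) = Add(Rational(108875520, 34897), Mul(17149, Pow(-7120, -1))) = Add(Rational(108875520, 34897), Mul(17149, Rational(-1, 7120))) = Add(Rational(108875520, 34897), Rational(-17149, 7120)) = Rational(774595253747, 248466640)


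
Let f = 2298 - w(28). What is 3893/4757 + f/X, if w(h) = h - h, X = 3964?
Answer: 13181719/9428374 ≈ 1.3981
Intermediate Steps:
w(h) = 0
f = 2298 (f = 2298 - 1*0 = 2298 + 0 = 2298)
3893/4757 + f/X = 3893/4757 + 2298/3964 = 3893*(1/4757) + 2298*(1/3964) = 3893/4757 + 1149/1982 = 13181719/9428374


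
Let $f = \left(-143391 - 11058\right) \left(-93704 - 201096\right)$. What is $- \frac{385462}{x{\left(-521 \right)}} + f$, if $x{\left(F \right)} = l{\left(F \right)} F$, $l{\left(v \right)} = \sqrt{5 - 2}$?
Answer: $45531565200 + \frac{385462 \sqrt{3}}{1563} \approx 4.5532 \cdot 10^{10}$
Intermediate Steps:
$l{\left(v \right)} = \sqrt{3}$
$x{\left(F \right)} = F \sqrt{3}$ ($x{\left(F \right)} = \sqrt{3} F = F \sqrt{3}$)
$f = 45531565200$ ($f = \left(-154449\right) \left(-294800\right) = 45531565200$)
$- \frac{385462}{x{\left(-521 \right)}} + f = - \frac{385462}{\left(-521\right) \sqrt{3}} + 45531565200 = - 385462 \left(- \frac{\sqrt{3}}{1563}\right) + 45531565200 = \frac{385462 \sqrt{3}}{1563} + 45531565200 = 45531565200 + \frac{385462 \sqrt{3}}{1563}$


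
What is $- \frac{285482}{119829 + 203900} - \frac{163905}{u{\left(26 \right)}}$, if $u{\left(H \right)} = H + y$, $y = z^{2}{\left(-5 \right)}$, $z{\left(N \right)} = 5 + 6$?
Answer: $- \frac{361243317}{323729} \approx -1115.9$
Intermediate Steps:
$z{\left(N \right)} = 11$
$y = 121$ ($y = 11^{2} = 121$)
$u{\left(H \right)} = 121 + H$ ($u{\left(H \right)} = H + 121 = 121 + H$)
$- \frac{285482}{119829 + 203900} - \frac{163905}{u{\left(26 \right)}} = - \frac{285482}{119829 + 203900} - \frac{163905}{121 + 26} = - \frac{285482}{323729} - \frac{163905}{147} = \left(-285482\right) \frac{1}{323729} - 1115 = - \frac{285482}{323729} - 1115 = - \frac{361243317}{323729}$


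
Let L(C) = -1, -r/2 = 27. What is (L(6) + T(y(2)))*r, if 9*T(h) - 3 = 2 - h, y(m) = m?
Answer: 36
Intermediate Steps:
r = -54 (r = -2*27 = -54)
T(h) = 5/9 - h/9 (T(h) = 1/3 + (2 - h)/9 = 1/3 + (2/9 - h/9) = 5/9 - h/9)
(L(6) + T(y(2)))*r = (-1 + (5/9 - 1/9*2))*(-54) = (-1 + (5/9 - 2/9))*(-54) = (-1 + 1/3)*(-54) = -2/3*(-54) = 36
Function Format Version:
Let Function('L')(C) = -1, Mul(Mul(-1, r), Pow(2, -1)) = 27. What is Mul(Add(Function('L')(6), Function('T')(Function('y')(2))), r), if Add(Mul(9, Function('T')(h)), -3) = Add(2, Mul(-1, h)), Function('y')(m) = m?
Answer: 36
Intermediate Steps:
r = -54 (r = Mul(-2, 27) = -54)
Function('T')(h) = Add(Rational(5, 9), Mul(Rational(-1, 9), h)) (Function('T')(h) = Add(Rational(1, 3), Mul(Rational(1, 9), Add(2, Mul(-1, h)))) = Add(Rational(1, 3), Add(Rational(2, 9), Mul(Rational(-1, 9), h))) = Add(Rational(5, 9), Mul(Rational(-1, 9), h)))
Mul(Add(Function('L')(6), Function('T')(Function('y')(2))), r) = Mul(Add(-1, Add(Rational(5, 9), Mul(Rational(-1, 9), 2))), -54) = Mul(Add(-1, Add(Rational(5, 9), Rational(-2, 9))), -54) = Mul(Add(-1, Rational(1, 3)), -54) = Mul(Rational(-2, 3), -54) = 36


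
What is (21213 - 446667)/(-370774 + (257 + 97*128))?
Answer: 141818/119367 ≈ 1.1881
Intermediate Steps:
(21213 - 446667)/(-370774 + (257 + 97*128)) = -425454/(-370774 + (257 + 12416)) = -425454/(-370774 + 12673) = -425454/(-358101) = -425454*(-1/358101) = 141818/119367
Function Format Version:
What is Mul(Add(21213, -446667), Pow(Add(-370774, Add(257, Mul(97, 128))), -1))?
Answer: Rational(141818, 119367) ≈ 1.1881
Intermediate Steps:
Mul(Add(21213, -446667), Pow(Add(-370774, Add(257, Mul(97, 128))), -1)) = Mul(-425454, Pow(Add(-370774, Add(257, 12416)), -1)) = Mul(-425454, Pow(Add(-370774, 12673), -1)) = Mul(-425454, Pow(-358101, -1)) = Mul(-425454, Rational(-1, 358101)) = Rational(141818, 119367)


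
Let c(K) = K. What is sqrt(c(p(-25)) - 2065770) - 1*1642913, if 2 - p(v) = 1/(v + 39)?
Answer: -1642913 + 3*I*sqrt(44987838)/14 ≈ -1.6429e+6 + 1437.3*I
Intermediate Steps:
p(v) = 2 - 1/(39 + v) (p(v) = 2 - 1/(v + 39) = 2 - 1/(39 + v))
sqrt(c(p(-25)) - 2065770) - 1*1642913 = sqrt((77 + 2*(-25))/(39 - 25) - 2065770) - 1*1642913 = sqrt((77 - 50)/14 - 2065770) - 1642913 = sqrt((1/14)*27 - 2065770) - 1642913 = sqrt(27/14 - 2065770) - 1642913 = sqrt(-28920753/14) - 1642913 = 3*I*sqrt(44987838)/14 - 1642913 = -1642913 + 3*I*sqrt(44987838)/14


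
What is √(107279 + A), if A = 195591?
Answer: √302870 ≈ 550.34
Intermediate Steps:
√(107279 + A) = √(107279 + 195591) = √302870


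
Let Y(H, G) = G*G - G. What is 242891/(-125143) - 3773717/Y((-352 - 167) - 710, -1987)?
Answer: -1431711607527/494334372308 ≈ -2.8962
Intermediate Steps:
Y(H, G) = G**2 - G
242891/(-125143) - 3773717/Y((-352 - 167) - 710, -1987) = 242891/(-125143) - 3773717*(-1/(1987*(-1 - 1987))) = 242891*(-1/125143) - 3773717/((-1987*(-1988))) = -242891/125143 - 3773717/3950156 = -1431711607527/494334372308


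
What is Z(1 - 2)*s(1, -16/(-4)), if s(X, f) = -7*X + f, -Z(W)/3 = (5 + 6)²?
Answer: 1089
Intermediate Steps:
Z(W) = -363 (Z(W) = -3*(5 + 6)² = -3*11² = -3*121 = -363)
s(X, f) = f - 7*X
Z(1 - 2)*s(1, -16/(-4)) = -363*(-16/(-4) - 7*1) = -363*(-16*(-¼) - 7) = -363*(4 - 7) = -363*(-3) = 1089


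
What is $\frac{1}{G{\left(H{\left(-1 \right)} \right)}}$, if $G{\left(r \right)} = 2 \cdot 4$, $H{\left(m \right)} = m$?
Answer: $\frac{1}{8} \approx 0.125$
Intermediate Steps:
$G{\left(r \right)} = 8$
$\frac{1}{G{\left(H{\left(-1 \right)} \right)}} = \frac{1}{8}$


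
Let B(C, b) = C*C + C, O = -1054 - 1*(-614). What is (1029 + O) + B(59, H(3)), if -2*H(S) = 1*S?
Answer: 4129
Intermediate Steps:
H(S) = -S/2
O = -440 (O = -1054 + 614 = -440)
B(C, b) = C + C**2 (B(C, b) = C**2 + C = C + C**2)
(1029 + O) + B(59, H(3)) = (1029 - 440) + 59*(1 + 59) = 589 + 59*60 = 589 + 3540 = 4129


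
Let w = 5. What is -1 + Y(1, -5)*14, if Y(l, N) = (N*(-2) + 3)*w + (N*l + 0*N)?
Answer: 839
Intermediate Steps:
Y(l, N) = 15 - 10*N + N*l (Y(l, N) = (N*(-2) + 3)*5 + (N*l + 0*N) = (-2*N + 3)*5 + (N*l + 0) = (3 - 2*N)*5 + N*l = (15 - 10*N) + N*l = 15 - 10*N + N*l)
-1 + Y(1, -5)*14 = -1 + (15 - 10*(-5) - 5*1)*14 = -1 + (15 + 50 - 5)*14 = -1 + 60*14 = -1 + 840 = 839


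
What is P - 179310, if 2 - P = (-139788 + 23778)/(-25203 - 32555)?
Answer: -5178293737/28879 ≈ -1.7931e+5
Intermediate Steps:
P = -247/28879 (P = 2 - (-139788 + 23778)/(-25203 - 32555) = 2 - (-116010)/(-57758) = 2 - (-116010)*(-1)/57758 = 2 - 1*58005/28879 = 2 - 58005/28879 = -247/28879 ≈ -0.0085529)
P - 179310 = -247/28879 - 179310 = -5178293737/28879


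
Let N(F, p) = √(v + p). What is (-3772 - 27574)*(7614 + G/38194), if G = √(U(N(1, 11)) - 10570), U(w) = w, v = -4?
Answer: -238668444 - 15673*I*√(10570 - √7)/19097 ≈ -2.3867e+8 - 84.367*I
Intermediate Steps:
N(F, p) = √(-4 + p)
G = √(-10570 + √7) (G = √(√(-4 + 11) - 10570) = √(√7 - 10570) = √(-10570 + √7) ≈ 102.8*I)
(-3772 - 27574)*(7614 + G/38194) = (-3772 - 27574)*(7614 + √(-10570 + √7)/38194) = -31346*(7614 + √(-10570 + √7)*(1/38194)) = -31346*(7614 + √(-10570 + √7)/38194) = -238668444 - 15673*√(-10570 + √7)/19097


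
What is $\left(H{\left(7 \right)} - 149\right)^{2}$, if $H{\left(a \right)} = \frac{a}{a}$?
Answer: $21904$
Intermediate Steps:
$H{\left(a \right)} = 1$
$\left(H{\left(7 \right)} - 149\right)^{2} = \left(1 - 149\right)^{2} = \left(-148\right)^{2} = 21904$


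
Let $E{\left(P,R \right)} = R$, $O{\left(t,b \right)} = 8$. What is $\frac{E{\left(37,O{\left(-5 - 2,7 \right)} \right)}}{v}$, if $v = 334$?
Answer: $\frac{4}{167} \approx 0.023952$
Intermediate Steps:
$\frac{E{\left(37,O{\left(-5 - 2,7 \right)} \right)}}{v} = \frac{8}{334} = 8 \cdot \frac{1}{334} = \frac{4}{167}$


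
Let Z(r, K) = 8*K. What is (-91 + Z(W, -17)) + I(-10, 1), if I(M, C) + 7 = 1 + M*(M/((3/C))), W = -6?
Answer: -599/3 ≈ -199.67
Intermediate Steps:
I(M, C) = -6 + C*M**2/3 (I(M, C) = -7 + (1 + M*(M/((3/C)))) = -7 + (1 + M*(M*(C/3))) = -7 + (1 + M*(C*M/3)) = -7 + (1 + C*M**2/3) = -6 + C*M**2/3)
(-91 + Z(W, -17)) + I(-10, 1) = (-91 + 8*(-17)) + (-6 + (1/3)*1*(-10)**2) = (-91 - 136) + (-6 + (1/3)*1*100) = -227 + (-6 + 100/3) = -227 + 82/3 = -599/3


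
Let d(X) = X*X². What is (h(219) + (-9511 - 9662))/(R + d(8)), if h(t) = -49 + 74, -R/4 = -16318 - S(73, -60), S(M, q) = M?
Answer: -4787/16519 ≈ -0.28979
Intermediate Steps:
d(X) = X³
R = 65564 (R = -4*(-16318 - 1*73) = -4*(-16318 - 73) = -4*(-16391) = 65564)
h(t) = 25
(h(219) + (-9511 - 9662))/(R + d(8)) = (25 + (-9511 - 9662))/(65564 + 8³) = (25 - 19173)/(65564 + 512) = -19148/66076 = -19148*1/66076 = -4787/16519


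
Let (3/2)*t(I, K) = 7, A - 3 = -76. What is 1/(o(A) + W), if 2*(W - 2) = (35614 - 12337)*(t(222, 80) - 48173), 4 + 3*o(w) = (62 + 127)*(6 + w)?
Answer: -6/3363668207 ≈ -1.7838e-9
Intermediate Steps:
A = -73 (A = 3 - 76 = -73)
t(I, K) = 14/3 (t(I, K) = (2/3)*7 = 14/3)
o(w) = 1130/3 + 63*w (o(w) = -4/3 + ((62 + 127)*(6 + w))/3 = -4/3 + (189*(6 + w))/3 = -4/3 + (1134 + 189*w)/3 = -4/3 + (378 + 63*w) = 1130/3 + 63*w)
W = -1121214291/2 (W = 2 + ((35614 - 12337)*(14/3 - 48173))/2 = 2 + (23277*(-144505/3))/2 = 2 + (1/2)*(-1121214295) = 2 - 1121214295/2 = -1121214291/2 ≈ -5.6061e+8)
1/(o(A) + W) = 1/((1130/3 + 63*(-73)) - 1121214291/2) = 1/((1130/3 - 4599) - 1121214291/2) = 1/(-12667/3 - 1121214291/2) = 1/(-3363668207/6) = -6/3363668207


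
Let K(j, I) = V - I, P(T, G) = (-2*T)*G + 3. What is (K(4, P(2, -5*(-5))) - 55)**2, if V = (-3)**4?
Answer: 15129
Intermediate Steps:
P(T, G) = 3 - 2*G*T (P(T, G) = -2*G*T + 3 = 3 - 2*G*T)
V = 81
K(j, I) = 81 - I
(K(4, P(2, -5*(-5))) - 55)**2 = ((81 - (3 - 2*(-5*(-5))*2)) - 55)**2 = ((81 - (3 - 2*25*2)) - 55)**2 = ((81 - (3 - 100)) - 55)**2 = ((81 - 1*(-97)) - 55)**2 = ((81 + 97) - 55)**2 = (178 - 55)**2 = 123**2 = 15129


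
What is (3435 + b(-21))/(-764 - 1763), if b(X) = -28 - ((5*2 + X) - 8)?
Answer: -3426/2527 ≈ -1.3558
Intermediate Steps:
b(X) = -30 - X (b(X) = -28 - ((10 + X) - 8) = -28 - (2 + X) = -28 + (-2 - X) = -30 - X)
(3435 + b(-21))/(-764 - 1763) = (3435 + (-30 - 1*(-21)))/(-764 - 1763) = (3435 + (-30 + 21))/(-2527) = (3435 - 9)*(-1/2527) = 3426*(-1/2527) = -3426/2527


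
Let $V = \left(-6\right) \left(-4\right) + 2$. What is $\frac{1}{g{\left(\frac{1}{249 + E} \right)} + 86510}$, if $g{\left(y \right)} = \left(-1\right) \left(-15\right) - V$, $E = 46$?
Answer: $\frac{1}{86499} \approx 1.1561 \cdot 10^{-5}$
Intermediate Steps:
$V = 26$ ($V = 24 + 2 = 26$)
$g{\left(y \right)} = -11$ ($g{\left(y \right)} = \left(-1\right) \left(-15\right) - 26 = 15 - 26 = -11$)
$\frac{1}{g{\left(\frac{1}{249 + E} \right)} + 86510} = \frac{1}{-11 + 86510} = \frac{1}{86499}$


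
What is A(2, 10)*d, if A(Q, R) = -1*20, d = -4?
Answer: 80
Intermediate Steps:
A(Q, R) = -20
A(2, 10)*d = -20*(-4) = 80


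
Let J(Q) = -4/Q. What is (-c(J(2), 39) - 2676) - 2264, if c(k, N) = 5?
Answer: -4945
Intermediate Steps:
(-c(J(2), 39) - 2676) - 2264 = (-1*5 - 2676) - 2264 = (-5 - 2676) - 2264 = -2681 - 2264 = -4945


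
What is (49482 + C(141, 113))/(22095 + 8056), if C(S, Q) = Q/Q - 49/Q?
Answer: 5591530/3407063 ≈ 1.6412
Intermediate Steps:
C(S, Q) = 1 - 49/Q
(49482 + C(141, 113))/(22095 + 8056) = (49482 + (-49 + 113)/113)/(22095 + 8056) = (49482 + (1/113)*64)/30151 = (49482 + 64/113)*(1/30151) = (5591530/113)*(1/30151) = 5591530/3407063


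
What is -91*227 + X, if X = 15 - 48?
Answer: -20690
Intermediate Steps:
X = -33
-91*227 + X = -91*227 - 33 = -20657 - 33 = -20690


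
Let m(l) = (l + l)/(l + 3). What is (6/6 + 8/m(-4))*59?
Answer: 118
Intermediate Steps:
m(l) = 2*l/(3 + l) (m(l) = (2*l)/(3 + l) = 2*l/(3 + l))
(6/6 + 8/m(-4))*59 = (6/6 + 8/((2*(-4)/(3 - 4))))*59 = (6*(⅙) + 8/((2*(-4)/(-1))))*59 = (1 + 8/((2*(-4)*(-1))))*59 = (1 + 8/8)*59 = (1 + 8*(⅛))*59 = (1 + 1)*59 = 2*59 = 118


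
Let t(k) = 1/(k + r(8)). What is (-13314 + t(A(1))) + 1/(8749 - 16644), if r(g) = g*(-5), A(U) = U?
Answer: -4099455104/307905 ≈ -13314.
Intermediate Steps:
r(g) = -5*g
t(k) = 1/(-40 + k) (t(k) = 1/(k - 5*8) = 1/(k - 40) = 1/(-40 + k))
(-13314 + t(A(1))) + 1/(8749 - 16644) = (-13314 + 1/(-40 + 1)) + 1/(8749 - 16644) = (-13314 + 1/(-39)) + 1/(-7895) = (-13314 - 1/39) - 1/7895 = -519247/39 - 1/7895 = -4099455104/307905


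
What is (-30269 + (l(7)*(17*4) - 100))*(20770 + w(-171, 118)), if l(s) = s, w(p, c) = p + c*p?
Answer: -12584953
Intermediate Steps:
(-30269 + (l(7)*(17*4) - 100))*(20770 + w(-171, 118)) = (-30269 + (7*(17*4) - 100))*(20770 - 171*(1 + 118)) = (-30269 + (7*68 - 100))*(20770 - 171*119) = (-30269 + (476 - 100))*(20770 - 20349) = (-30269 + 376)*421 = -29893*421 = -12584953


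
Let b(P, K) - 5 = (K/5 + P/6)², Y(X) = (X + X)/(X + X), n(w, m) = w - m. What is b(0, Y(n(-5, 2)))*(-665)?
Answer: -16758/5 ≈ -3351.6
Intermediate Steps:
Y(X) = 1 (Y(X) = (2*X)/((2*X)) = (2*X)*(1/(2*X)) = 1)
b(P, K) = 5 + (K/5 + P/6)²
b(0, Y(n(-5, 2)))*(-665) = (5 + (5*0 + 6*1)²/900)*(-665) = (5 + (0 + 6)²/900)*(-665) = (5 + (1/900)*6²)*(-665) = (5 + (1/900)*36)*(-665) = (5 + 1/25)*(-665) = (126/25)*(-665) = -16758/5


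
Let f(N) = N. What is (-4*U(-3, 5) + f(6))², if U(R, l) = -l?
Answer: 676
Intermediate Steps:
(-4*U(-3, 5) + f(6))² = (-(-4)*5 + 6)² = (-4*(-5) + 6)² = (20 + 6)² = 26² = 676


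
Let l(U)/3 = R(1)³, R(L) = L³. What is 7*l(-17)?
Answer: 21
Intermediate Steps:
l(U) = 3 (l(U) = 3*(1³)³ = 3*1³ = 3*1 = 3)
7*l(-17) = 7*3 = 21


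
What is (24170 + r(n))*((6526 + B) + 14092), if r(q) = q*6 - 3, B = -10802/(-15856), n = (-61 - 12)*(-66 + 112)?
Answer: 656965453195/7928 ≈ 8.2866e+7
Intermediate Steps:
n = -3358 (n = -73*46 = -3358)
B = 5401/7928 (B = -10802*(-1/15856) = 5401/7928 ≈ 0.68126)
r(q) = -3 + 6*q (r(q) = 6*q - 3 = -3 + 6*q)
(24170 + r(n))*((6526 + B) + 14092) = (24170 + (-3 + 6*(-3358)))*((6526 + 5401/7928) + 14092) = (24170 + (-3 - 20148))*(51743529/7928 + 14092) = (24170 - 20151)*(163464905/7928) = 4019*(163464905/7928) = 656965453195/7928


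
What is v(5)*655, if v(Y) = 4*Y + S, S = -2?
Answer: 11790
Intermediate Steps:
v(Y) = -2 + 4*Y (v(Y) = 4*Y - 2 = -2 + 4*Y)
v(5)*655 = (-2 + 4*5)*655 = (-2 + 20)*655 = 18*655 = 11790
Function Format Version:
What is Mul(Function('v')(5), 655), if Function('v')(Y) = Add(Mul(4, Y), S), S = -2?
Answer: 11790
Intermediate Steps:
Function('v')(Y) = Add(-2, Mul(4, Y)) (Function('v')(Y) = Add(Mul(4, Y), -2) = Add(-2, Mul(4, Y)))
Mul(Function('v')(5), 655) = Mul(Add(-2, Mul(4, 5)), 655) = Mul(Add(-2, 20), 655) = Mul(18, 655) = 11790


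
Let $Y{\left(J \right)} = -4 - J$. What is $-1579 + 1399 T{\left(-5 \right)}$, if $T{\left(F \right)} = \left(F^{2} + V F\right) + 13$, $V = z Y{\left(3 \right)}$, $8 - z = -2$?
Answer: $541233$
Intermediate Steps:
$z = 10$ ($z = 8 - -2 = 8 + 2 = 10$)
$V = -70$ ($V = 10 \left(-4 - 3\right) = 10 \left(-7\right) = -70$)
$T{\left(F \right)} = 13 + F^{2} - 70 F$ ($T{\left(F \right)} = \left(F^{2} - 70 F\right) + 13 = 13 + F^{2} - 70 F$)
$-1579 + 1399 T{\left(-5 \right)} = -1579 + 1399 \left(13 + \left(-5\right)^{2} - -350\right) = -1579 + 1399 \left(13 + 25 + 350\right) = -1579 + 1399 \cdot 388 = -1579 + 542812 = 541233$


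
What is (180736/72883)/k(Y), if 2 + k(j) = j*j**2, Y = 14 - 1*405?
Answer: -180736/4356688681659 ≈ -4.1485e-8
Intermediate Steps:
Y = -391 (Y = 14 - 405 = -391)
k(j) = -2 + j**3 (k(j) = -2 + j*j**2 = -2 + j**3)
(180736/72883)/k(Y) = (180736/72883)/(-2 + (-391)**3) = (180736*(1/72883))/(-2 - 59776471) = (180736/72883)/(-59776473) = (180736/72883)*(-1/59776473) = -180736/4356688681659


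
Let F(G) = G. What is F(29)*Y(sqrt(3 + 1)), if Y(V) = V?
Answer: 58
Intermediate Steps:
F(29)*Y(sqrt(3 + 1)) = 29*sqrt(3 + 1) = 29*sqrt(4) = 29*2 = 58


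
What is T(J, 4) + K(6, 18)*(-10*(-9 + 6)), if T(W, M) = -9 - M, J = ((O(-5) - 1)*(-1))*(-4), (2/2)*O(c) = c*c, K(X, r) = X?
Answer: 167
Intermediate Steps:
O(c) = c² (O(c) = c*c = c²)
J = 96 (J = (((-5)² - 1)*(-1))*(-4) = ((25 - 1)*(-1))*(-4) = (24*(-1))*(-4) = -24*(-4) = 96)
T(J, 4) + K(6, 18)*(-10*(-9 + 6)) = (-9 - 1*4) + 6*(-10*(-9 + 6)) = (-9 - 4) + 6*(-10*(-3)) = -13 + 6*30 = -13 + 180 = 167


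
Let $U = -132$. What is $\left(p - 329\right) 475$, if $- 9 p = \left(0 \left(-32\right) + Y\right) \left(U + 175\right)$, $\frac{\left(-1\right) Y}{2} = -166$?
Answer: $- \frac{8187575}{9} \approx -9.0973 \cdot 10^{5}$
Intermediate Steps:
$Y = 332$ ($Y = \left(-2\right) \left(-166\right) = 332$)
$p = - \frac{14276}{9}$ ($p = - \frac{\left(0 \left(-32\right) + 332\right) \left(-132 + 175\right)}{9} = - \frac{\left(0 + 332\right) 43}{9} = - \frac{332 \cdot 43}{9} = \left(- \frac{1}{9}\right) 14276 = - \frac{14276}{9} \approx -1586.2$)
$\left(p - 329\right) 475 = \left(- \frac{14276}{9} - 329\right) 475 = \left(- \frac{17237}{9}\right) 475 = - \frac{8187575}{9}$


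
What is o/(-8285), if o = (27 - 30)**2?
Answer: -9/8285 ≈ -0.0010863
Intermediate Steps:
o = 9 (o = (-3)**2 = 9)
o/(-8285) = 9/(-8285) = 9*(-1/8285) = -9/8285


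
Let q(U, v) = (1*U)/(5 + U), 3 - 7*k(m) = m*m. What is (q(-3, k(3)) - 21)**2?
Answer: 2025/4 ≈ 506.25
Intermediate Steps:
k(m) = 3/7 - m**2/7 (k(m) = 3/7 - m*m/7 = 3/7 - m**2/7)
q(U, v) = U/(5 + U)
(q(-3, k(3)) - 21)**2 = (-3/(5 - 3) - 21)**2 = (-3/2 - 21)**2 = (-45/2)**2 = 2025/4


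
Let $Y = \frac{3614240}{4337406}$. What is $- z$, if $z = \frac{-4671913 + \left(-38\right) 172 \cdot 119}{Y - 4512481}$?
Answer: $- \frac{11818774232991}{9786229275023} \approx -1.2077$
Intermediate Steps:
$Y = \frac{1807120}{2168703}$ ($Y = 3614240 \cdot \frac{1}{4337406} = \frac{1807120}{2168703} \approx 0.83327$)
$z = \frac{11818774232991}{9786229275023}$ ($z = \frac{-4671913 + \left(-38\right) 172 \cdot 119}{\frac{1807120}{2168703} - 4512481} = \frac{-4671913 - 777784}{- \frac{9786229275023}{2168703}} = \left(-4671913 - 777784\right) \left(- \frac{2168703}{9786229275023}\right) = \left(-5449697\right) \left(- \frac{2168703}{9786229275023}\right) = \frac{11818774232991}{9786229275023} \approx 1.2077$)
$- z = \left(-1\right) \frac{11818774232991}{9786229275023} = - \frac{11818774232991}{9786229275023}$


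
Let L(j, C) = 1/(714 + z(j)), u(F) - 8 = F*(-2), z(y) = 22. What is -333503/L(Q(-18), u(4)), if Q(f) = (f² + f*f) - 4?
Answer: -245458208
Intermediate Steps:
u(F) = 8 - 2*F (u(F) = 8 + F*(-2) = 8 - 2*F)
Q(f) = -4 + 2*f² (Q(f) = (f² + f²) - 4 = 2*f² - 4 = -4 + 2*f²)
L(j, C) = 1/736 (L(j, C) = 1/(714 + 22) = 1/736)
-333503/L(Q(-18), u(4)) = -333503/1/736 = -333503*736 = -245458208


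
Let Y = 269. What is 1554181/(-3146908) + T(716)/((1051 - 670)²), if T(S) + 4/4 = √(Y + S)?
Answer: -225609615049/456808312188 + √985/145161 ≈ -0.49367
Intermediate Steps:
T(S) = -1 + √(269 + S)
1554181/(-3146908) + T(716)/((1051 - 670)²) = 1554181/(-3146908) + (-1 + √(269 + 716))/((1051 - 670)²) = 1554181*(-1/3146908) + (-1 + √985)/(381²) = -1554181/3146908 + (-1 + √985)/145161 = -1554181/3146908 + (-1 + √985)*(1/145161) = -1554181/3146908 + (-1/145161 + √985/145161) = -225609615049/456808312188 + √985/145161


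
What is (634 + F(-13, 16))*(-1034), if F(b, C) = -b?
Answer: -668998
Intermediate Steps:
(634 + F(-13, 16))*(-1034) = (634 - 1*(-13))*(-1034) = (634 + 13)*(-1034) = 647*(-1034) = -668998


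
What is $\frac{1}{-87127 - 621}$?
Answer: $- \frac{1}{87748} \approx -1.1396 \cdot 10^{-5}$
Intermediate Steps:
$\frac{1}{-87127 - 621} = \frac{1}{-87748} = - \frac{1}{87748}$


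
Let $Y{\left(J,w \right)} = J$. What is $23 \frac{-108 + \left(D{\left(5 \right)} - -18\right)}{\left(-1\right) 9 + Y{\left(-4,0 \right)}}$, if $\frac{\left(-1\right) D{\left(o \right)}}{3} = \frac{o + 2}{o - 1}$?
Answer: $\frac{8763}{52} \approx 168.52$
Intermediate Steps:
$D{\left(o \right)} = - \frac{3 \left(2 + o\right)}{-1 + o}$ ($D{\left(o \right)} = - 3 \frac{o + 2}{o - 1} = - 3 \frac{2 + o}{-1 + o} = - \frac{3 \left(2 + o\right)}{-1 + o}$)
$23 \frac{-108 + \left(D{\left(5 \right)} - -18\right)}{\left(-1\right) 9 + Y{\left(-4,0 \right)}} = 23 \frac{-108 + \left(\frac{3 \left(-2 - 5\right)}{-1 + 5} - -18\right)}{\left(-1\right) 9 - 4} = 23 \frac{-108 + \left(\frac{3 \left(-2 - 5\right)}{4} + 18\right)}{-9 - 4} = 23 \frac{-108 + \left(3 \cdot \frac{1}{4} \left(-7\right) + 18\right)}{-13} = 23 \left(-108 + \left(- \frac{21}{4} + 18\right)\right) \left(- \frac{1}{13}\right) = 23 \left(-108 + \frac{51}{4}\right) \left(- \frac{1}{13}\right) = 23 \left(\left(- \frac{381}{4}\right) \left(- \frac{1}{13}\right)\right) = 23 \cdot \frac{381}{52} = \frac{8763}{52}$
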